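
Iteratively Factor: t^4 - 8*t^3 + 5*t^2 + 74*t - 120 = (t - 5)*(t^3 - 3*t^2 - 10*t + 24) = (t - 5)*(t + 3)*(t^2 - 6*t + 8) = (t - 5)*(t - 2)*(t + 3)*(t - 4)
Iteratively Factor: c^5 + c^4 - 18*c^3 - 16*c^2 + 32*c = (c + 2)*(c^4 - c^3 - 16*c^2 + 16*c) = (c - 4)*(c + 2)*(c^3 + 3*c^2 - 4*c) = c*(c - 4)*(c + 2)*(c^2 + 3*c - 4) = c*(c - 4)*(c - 1)*(c + 2)*(c + 4)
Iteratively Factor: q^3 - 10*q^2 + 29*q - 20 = (q - 4)*(q^2 - 6*q + 5) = (q - 4)*(q - 1)*(q - 5)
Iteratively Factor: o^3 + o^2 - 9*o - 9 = (o + 3)*(o^2 - 2*o - 3) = (o + 1)*(o + 3)*(o - 3)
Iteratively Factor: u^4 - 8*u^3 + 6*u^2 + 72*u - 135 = (u - 3)*(u^3 - 5*u^2 - 9*u + 45) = (u - 5)*(u - 3)*(u^2 - 9) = (u - 5)*(u - 3)*(u + 3)*(u - 3)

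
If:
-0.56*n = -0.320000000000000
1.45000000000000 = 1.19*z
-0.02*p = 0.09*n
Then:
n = 0.57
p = -2.57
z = 1.22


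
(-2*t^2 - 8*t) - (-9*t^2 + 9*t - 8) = 7*t^2 - 17*t + 8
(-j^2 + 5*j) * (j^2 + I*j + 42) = -j^4 + 5*j^3 - I*j^3 - 42*j^2 + 5*I*j^2 + 210*j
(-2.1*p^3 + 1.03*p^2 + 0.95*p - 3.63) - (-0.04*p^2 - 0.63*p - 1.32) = -2.1*p^3 + 1.07*p^2 + 1.58*p - 2.31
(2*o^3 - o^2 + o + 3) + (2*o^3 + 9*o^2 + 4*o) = 4*o^3 + 8*o^2 + 5*o + 3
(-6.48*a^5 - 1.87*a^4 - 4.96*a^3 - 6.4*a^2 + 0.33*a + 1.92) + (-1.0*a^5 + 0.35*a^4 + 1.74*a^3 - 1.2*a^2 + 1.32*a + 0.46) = -7.48*a^5 - 1.52*a^4 - 3.22*a^3 - 7.6*a^2 + 1.65*a + 2.38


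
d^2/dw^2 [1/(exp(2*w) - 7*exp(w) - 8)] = ((7 - 4*exp(w))*(-exp(2*w) + 7*exp(w) + 8) - 2*(2*exp(w) - 7)^2*exp(w))*exp(w)/(-exp(2*w) + 7*exp(w) + 8)^3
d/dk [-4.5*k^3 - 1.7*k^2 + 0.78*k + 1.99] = -13.5*k^2 - 3.4*k + 0.78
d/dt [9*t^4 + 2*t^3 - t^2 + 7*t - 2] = 36*t^3 + 6*t^2 - 2*t + 7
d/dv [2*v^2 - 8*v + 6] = 4*v - 8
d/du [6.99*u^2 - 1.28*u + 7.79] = 13.98*u - 1.28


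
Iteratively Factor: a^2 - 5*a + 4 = (a - 4)*(a - 1)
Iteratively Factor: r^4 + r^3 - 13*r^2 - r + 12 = (r - 3)*(r^3 + 4*r^2 - r - 4) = (r - 3)*(r + 1)*(r^2 + 3*r - 4) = (r - 3)*(r + 1)*(r + 4)*(r - 1)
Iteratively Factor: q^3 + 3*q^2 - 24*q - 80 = (q + 4)*(q^2 - q - 20) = (q - 5)*(q + 4)*(q + 4)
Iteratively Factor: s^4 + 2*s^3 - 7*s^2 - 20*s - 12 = (s + 2)*(s^3 - 7*s - 6) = (s - 3)*(s + 2)*(s^2 + 3*s + 2) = (s - 3)*(s + 1)*(s + 2)*(s + 2)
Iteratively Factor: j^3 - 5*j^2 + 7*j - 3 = (j - 1)*(j^2 - 4*j + 3) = (j - 1)^2*(j - 3)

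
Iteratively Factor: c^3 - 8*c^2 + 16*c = (c - 4)*(c^2 - 4*c) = c*(c - 4)*(c - 4)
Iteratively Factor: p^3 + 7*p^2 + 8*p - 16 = (p + 4)*(p^2 + 3*p - 4) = (p - 1)*(p + 4)*(p + 4)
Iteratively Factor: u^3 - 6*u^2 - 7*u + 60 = (u - 4)*(u^2 - 2*u - 15) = (u - 4)*(u + 3)*(u - 5)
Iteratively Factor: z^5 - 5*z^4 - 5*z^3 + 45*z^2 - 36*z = (z - 3)*(z^4 - 2*z^3 - 11*z^2 + 12*z) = (z - 4)*(z - 3)*(z^3 + 2*z^2 - 3*z) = (z - 4)*(z - 3)*(z + 3)*(z^2 - z) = (z - 4)*(z - 3)*(z - 1)*(z + 3)*(z)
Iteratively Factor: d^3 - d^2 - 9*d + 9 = (d - 1)*(d^2 - 9) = (d - 3)*(d - 1)*(d + 3)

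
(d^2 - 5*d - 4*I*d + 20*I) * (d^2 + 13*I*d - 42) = d^4 - 5*d^3 + 9*I*d^3 + 10*d^2 - 45*I*d^2 - 50*d + 168*I*d - 840*I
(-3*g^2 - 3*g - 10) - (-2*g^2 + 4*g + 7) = -g^2 - 7*g - 17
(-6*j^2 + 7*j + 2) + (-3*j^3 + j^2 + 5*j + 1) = -3*j^3 - 5*j^2 + 12*j + 3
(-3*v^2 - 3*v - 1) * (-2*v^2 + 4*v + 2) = 6*v^4 - 6*v^3 - 16*v^2 - 10*v - 2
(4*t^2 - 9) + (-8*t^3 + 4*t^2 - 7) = -8*t^3 + 8*t^2 - 16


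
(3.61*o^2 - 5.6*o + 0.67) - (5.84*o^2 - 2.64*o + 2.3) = -2.23*o^2 - 2.96*o - 1.63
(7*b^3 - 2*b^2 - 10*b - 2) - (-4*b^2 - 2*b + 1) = 7*b^3 + 2*b^2 - 8*b - 3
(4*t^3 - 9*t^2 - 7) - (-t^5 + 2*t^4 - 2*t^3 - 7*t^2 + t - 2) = t^5 - 2*t^4 + 6*t^3 - 2*t^2 - t - 5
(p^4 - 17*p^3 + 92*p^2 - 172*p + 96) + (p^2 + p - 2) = p^4 - 17*p^3 + 93*p^2 - 171*p + 94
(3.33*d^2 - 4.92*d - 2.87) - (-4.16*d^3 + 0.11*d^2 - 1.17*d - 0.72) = 4.16*d^3 + 3.22*d^2 - 3.75*d - 2.15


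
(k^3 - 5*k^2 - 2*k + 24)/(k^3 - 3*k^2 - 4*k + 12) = (k - 4)/(k - 2)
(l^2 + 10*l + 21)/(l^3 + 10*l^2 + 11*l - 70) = (l + 3)/(l^2 + 3*l - 10)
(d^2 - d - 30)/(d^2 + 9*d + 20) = (d - 6)/(d + 4)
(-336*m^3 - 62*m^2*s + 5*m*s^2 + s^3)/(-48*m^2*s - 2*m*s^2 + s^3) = (7*m + s)/s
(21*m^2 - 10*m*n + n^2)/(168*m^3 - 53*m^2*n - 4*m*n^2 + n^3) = (7*m - n)/(56*m^2 + m*n - n^2)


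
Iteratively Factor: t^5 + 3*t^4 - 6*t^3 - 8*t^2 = (t)*(t^4 + 3*t^3 - 6*t^2 - 8*t) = t*(t + 1)*(t^3 + 2*t^2 - 8*t) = t^2*(t + 1)*(t^2 + 2*t - 8) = t^2*(t - 2)*(t + 1)*(t + 4)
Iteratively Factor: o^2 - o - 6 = (o + 2)*(o - 3)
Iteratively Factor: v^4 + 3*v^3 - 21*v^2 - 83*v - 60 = (v - 5)*(v^3 + 8*v^2 + 19*v + 12) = (v - 5)*(v + 3)*(v^2 + 5*v + 4) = (v - 5)*(v + 3)*(v + 4)*(v + 1)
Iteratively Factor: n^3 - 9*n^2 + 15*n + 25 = (n - 5)*(n^2 - 4*n - 5) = (n - 5)^2*(n + 1)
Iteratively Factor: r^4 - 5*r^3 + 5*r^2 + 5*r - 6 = (r - 3)*(r^3 - 2*r^2 - r + 2) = (r - 3)*(r - 2)*(r^2 - 1) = (r - 3)*(r - 2)*(r + 1)*(r - 1)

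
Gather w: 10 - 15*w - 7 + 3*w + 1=4 - 12*w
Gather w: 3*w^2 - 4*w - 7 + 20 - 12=3*w^2 - 4*w + 1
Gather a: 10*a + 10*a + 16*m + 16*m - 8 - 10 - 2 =20*a + 32*m - 20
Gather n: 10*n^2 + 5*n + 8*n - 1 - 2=10*n^2 + 13*n - 3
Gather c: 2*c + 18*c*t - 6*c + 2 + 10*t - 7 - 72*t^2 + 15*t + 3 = c*(18*t - 4) - 72*t^2 + 25*t - 2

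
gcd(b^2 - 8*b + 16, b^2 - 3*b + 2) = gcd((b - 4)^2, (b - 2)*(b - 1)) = 1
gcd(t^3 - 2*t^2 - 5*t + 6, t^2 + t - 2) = t^2 + t - 2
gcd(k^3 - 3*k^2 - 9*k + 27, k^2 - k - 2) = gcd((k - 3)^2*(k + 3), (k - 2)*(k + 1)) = 1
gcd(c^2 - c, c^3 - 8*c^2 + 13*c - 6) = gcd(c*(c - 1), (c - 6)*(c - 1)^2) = c - 1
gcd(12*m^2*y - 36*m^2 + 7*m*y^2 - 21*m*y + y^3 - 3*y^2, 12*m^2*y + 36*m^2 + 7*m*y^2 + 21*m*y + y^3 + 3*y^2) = 12*m^2 + 7*m*y + y^2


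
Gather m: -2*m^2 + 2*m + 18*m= -2*m^2 + 20*m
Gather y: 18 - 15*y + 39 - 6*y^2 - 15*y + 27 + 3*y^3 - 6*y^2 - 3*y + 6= 3*y^3 - 12*y^2 - 33*y + 90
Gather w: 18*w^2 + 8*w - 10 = 18*w^2 + 8*w - 10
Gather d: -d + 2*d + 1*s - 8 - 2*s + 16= d - s + 8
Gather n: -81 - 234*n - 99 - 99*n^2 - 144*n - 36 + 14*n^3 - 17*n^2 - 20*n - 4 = 14*n^3 - 116*n^2 - 398*n - 220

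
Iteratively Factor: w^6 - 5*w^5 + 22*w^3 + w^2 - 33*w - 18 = (w - 2)*(w^5 - 3*w^4 - 6*w^3 + 10*w^2 + 21*w + 9) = (w - 2)*(w + 1)*(w^4 - 4*w^3 - 2*w^2 + 12*w + 9) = (w - 2)*(w + 1)^2*(w^3 - 5*w^2 + 3*w + 9) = (w - 2)*(w + 1)^3*(w^2 - 6*w + 9) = (w - 3)*(w - 2)*(w + 1)^3*(w - 3)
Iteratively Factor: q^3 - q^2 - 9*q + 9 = (q - 1)*(q^2 - 9) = (q - 3)*(q - 1)*(q + 3)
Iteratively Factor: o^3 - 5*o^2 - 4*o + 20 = (o + 2)*(o^2 - 7*o + 10) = (o - 2)*(o + 2)*(o - 5)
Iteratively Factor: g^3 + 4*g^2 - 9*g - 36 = (g - 3)*(g^2 + 7*g + 12) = (g - 3)*(g + 3)*(g + 4)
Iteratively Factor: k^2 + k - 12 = (k - 3)*(k + 4)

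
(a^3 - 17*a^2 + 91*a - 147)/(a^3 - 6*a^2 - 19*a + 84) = (a - 7)/(a + 4)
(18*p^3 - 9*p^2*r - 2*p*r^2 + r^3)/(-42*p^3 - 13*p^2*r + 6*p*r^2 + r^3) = (-6*p^2 + p*r + r^2)/(14*p^2 + 9*p*r + r^2)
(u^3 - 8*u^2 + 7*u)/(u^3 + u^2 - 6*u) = (u^2 - 8*u + 7)/(u^2 + u - 6)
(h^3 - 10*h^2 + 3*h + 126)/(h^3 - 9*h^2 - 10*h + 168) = (h + 3)/(h + 4)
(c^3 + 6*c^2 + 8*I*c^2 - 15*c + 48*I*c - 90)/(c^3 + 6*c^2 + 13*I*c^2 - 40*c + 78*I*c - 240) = (c + 3*I)/(c + 8*I)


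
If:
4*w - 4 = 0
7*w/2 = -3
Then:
No Solution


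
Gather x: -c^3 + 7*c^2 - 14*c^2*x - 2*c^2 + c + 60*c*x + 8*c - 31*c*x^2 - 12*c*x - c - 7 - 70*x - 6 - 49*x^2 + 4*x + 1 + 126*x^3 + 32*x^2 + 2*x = -c^3 + 5*c^2 + 8*c + 126*x^3 + x^2*(-31*c - 17) + x*(-14*c^2 + 48*c - 64) - 12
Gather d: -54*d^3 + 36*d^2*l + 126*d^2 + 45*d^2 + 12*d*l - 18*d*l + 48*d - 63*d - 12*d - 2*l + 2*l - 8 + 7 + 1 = -54*d^3 + d^2*(36*l + 171) + d*(-6*l - 27)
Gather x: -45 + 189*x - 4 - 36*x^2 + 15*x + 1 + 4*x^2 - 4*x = -32*x^2 + 200*x - 48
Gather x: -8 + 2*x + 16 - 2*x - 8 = 0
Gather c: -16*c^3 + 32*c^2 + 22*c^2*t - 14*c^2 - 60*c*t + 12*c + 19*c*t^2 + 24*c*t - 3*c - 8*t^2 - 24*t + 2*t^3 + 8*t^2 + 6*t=-16*c^3 + c^2*(22*t + 18) + c*(19*t^2 - 36*t + 9) + 2*t^3 - 18*t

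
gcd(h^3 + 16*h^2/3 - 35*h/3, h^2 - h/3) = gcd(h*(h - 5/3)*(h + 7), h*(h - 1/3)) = h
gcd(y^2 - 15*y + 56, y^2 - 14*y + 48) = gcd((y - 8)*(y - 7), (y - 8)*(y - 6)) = y - 8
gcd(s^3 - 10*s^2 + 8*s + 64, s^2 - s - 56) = s - 8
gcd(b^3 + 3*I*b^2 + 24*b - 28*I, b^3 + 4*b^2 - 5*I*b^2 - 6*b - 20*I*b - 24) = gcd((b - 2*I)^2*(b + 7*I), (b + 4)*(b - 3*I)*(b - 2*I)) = b - 2*I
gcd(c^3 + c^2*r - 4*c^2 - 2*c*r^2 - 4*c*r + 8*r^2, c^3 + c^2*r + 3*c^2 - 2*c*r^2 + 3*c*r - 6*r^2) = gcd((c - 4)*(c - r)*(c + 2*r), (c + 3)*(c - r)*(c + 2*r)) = -c^2 - c*r + 2*r^2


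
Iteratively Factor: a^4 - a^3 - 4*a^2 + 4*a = (a)*(a^3 - a^2 - 4*a + 4) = a*(a - 1)*(a^2 - 4) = a*(a - 1)*(a + 2)*(a - 2)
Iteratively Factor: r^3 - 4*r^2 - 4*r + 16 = (r - 2)*(r^2 - 2*r - 8) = (r - 4)*(r - 2)*(r + 2)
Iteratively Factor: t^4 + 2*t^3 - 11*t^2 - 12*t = (t + 4)*(t^3 - 2*t^2 - 3*t) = t*(t + 4)*(t^2 - 2*t - 3) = t*(t + 1)*(t + 4)*(t - 3)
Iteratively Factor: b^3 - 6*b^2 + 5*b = (b - 5)*(b^2 - b) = b*(b - 5)*(b - 1)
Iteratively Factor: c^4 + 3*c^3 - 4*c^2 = (c)*(c^3 + 3*c^2 - 4*c) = c*(c + 4)*(c^2 - c) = c^2*(c + 4)*(c - 1)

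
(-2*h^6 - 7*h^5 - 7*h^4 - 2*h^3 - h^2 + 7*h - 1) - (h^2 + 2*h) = -2*h^6 - 7*h^5 - 7*h^4 - 2*h^3 - 2*h^2 + 5*h - 1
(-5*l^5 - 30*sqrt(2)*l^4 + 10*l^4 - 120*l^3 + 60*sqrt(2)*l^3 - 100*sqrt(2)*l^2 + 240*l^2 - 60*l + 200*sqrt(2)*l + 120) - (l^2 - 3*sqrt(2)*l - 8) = -5*l^5 - 30*sqrt(2)*l^4 + 10*l^4 - 120*l^3 + 60*sqrt(2)*l^3 - 100*sqrt(2)*l^2 + 239*l^2 - 60*l + 203*sqrt(2)*l + 128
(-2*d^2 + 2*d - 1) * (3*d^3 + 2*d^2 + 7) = -6*d^5 + 2*d^4 + d^3 - 16*d^2 + 14*d - 7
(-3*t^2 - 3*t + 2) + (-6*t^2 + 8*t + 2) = -9*t^2 + 5*t + 4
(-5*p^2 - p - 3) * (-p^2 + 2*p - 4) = 5*p^4 - 9*p^3 + 21*p^2 - 2*p + 12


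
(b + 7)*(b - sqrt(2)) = b^2 - sqrt(2)*b + 7*b - 7*sqrt(2)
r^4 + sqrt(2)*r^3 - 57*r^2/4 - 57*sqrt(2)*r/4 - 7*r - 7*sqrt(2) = (r - 4)*(r + 1/2)*(r + 7/2)*(r + sqrt(2))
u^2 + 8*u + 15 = (u + 3)*(u + 5)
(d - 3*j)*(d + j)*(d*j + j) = d^3*j - 2*d^2*j^2 + d^2*j - 3*d*j^3 - 2*d*j^2 - 3*j^3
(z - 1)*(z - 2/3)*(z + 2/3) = z^3 - z^2 - 4*z/9 + 4/9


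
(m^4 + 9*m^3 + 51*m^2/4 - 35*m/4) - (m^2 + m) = m^4 + 9*m^3 + 47*m^2/4 - 39*m/4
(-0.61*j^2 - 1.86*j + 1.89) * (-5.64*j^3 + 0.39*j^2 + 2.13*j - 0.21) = 3.4404*j^5 + 10.2525*j^4 - 12.6843*j^3 - 3.0966*j^2 + 4.4163*j - 0.3969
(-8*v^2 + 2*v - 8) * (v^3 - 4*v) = -8*v^5 + 2*v^4 + 24*v^3 - 8*v^2 + 32*v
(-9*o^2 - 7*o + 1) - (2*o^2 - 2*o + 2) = -11*o^2 - 5*o - 1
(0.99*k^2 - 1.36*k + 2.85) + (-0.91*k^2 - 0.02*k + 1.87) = 0.08*k^2 - 1.38*k + 4.72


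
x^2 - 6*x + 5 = (x - 5)*(x - 1)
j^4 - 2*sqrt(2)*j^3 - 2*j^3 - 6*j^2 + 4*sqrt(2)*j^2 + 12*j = j*(j - 2)*(j - 3*sqrt(2))*(j + sqrt(2))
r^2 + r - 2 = (r - 1)*(r + 2)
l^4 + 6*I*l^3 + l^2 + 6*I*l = l*(l - I)*(l + I)*(l + 6*I)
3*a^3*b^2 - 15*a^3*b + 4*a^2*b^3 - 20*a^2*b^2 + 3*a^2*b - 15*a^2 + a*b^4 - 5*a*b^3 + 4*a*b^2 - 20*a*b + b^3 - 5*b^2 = (a + b)*(3*a + b)*(b - 5)*(a*b + 1)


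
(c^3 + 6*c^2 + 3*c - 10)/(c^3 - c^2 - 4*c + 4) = (c + 5)/(c - 2)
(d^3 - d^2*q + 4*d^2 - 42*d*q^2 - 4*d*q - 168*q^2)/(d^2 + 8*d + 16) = (d^2 - d*q - 42*q^2)/(d + 4)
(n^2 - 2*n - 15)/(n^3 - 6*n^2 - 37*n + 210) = (n + 3)/(n^2 - n - 42)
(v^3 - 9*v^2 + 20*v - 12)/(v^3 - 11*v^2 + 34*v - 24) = (v - 2)/(v - 4)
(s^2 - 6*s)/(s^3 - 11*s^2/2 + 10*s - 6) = 2*s*(s - 6)/(2*s^3 - 11*s^2 + 20*s - 12)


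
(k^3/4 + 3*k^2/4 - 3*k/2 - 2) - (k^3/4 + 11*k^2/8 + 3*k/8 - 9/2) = -5*k^2/8 - 15*k/8 + 5/2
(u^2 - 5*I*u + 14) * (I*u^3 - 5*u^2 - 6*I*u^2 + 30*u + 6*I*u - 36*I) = I*u^5 - 6*I*u^4 + 45*I*u^3 - 40*u^2 - 270*I*u^2 + 240*u + 84*I*u - 504*I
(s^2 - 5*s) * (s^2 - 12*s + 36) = s^4 - 17*s^3 + 96*s^2 - 180*s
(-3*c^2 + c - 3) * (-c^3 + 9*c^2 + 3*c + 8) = 3*c^5 - 28*c^4 + 3*c^3 - 48*c^2 - c - 24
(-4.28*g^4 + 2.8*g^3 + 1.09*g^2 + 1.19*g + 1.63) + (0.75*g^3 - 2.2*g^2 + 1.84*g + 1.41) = -4.28*g^4 + 3.55*g^3 - 1.11*g^2 + 3.03*g + 3.04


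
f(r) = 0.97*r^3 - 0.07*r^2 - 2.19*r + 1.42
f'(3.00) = 23.58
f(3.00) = 20.41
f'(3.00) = 23.58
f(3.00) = 20.41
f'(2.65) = 17.87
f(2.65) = 13.18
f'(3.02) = 23.93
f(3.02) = 20.89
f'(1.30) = 2.55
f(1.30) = 0.59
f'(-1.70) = 6.46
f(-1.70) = 0.18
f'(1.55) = 4.58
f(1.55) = 1.47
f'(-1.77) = 7.17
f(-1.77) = -0.30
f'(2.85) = 21.05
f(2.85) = 17.06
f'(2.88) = 21.54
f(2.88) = 17.70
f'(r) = 2.91*r^2 - 0.14*r - 2.19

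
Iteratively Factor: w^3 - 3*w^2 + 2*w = (w - 1)*(w^2 - 2*w) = (w - 2)*(w - 1)*(w)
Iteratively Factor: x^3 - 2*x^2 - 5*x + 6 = (x + 2)*(x^2 - 4*x + 3) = (x - 3)*(x + 2)*(x - 1)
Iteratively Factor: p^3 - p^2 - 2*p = (p + 1)*(p^2 - 2*p) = p*(p + 1)*(p - 2)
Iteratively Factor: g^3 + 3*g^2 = (g)*(g^2 + 3*g) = g^2*(g + 3)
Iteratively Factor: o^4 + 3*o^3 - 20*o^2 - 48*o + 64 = (o + 4)*(o^3 - o^2 - 16*o + 16) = (o + 4)^2*(o^2 - 5*o + 4) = (o - 4)*(o + 4)^2*(o - 1)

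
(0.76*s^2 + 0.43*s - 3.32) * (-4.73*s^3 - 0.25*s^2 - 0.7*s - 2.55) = -3.5948*s^5 - 2.2239*s^4 + 15.0641*s^3 - 1.409*s^2 + 1.2275*s + 8.466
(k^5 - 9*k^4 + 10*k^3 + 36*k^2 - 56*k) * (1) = k^5 - 9*k^4 + 10*k^3 + 36*k^2 - 56*k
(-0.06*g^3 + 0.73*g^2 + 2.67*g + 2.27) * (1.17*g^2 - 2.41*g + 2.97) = -0.0702*g^5 + 0.9987*g^4 + 1.1864*g^3 - 1.6107*g^2 + 2.4592*g + 6.7419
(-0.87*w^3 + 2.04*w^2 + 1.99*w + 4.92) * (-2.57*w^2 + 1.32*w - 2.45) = 2.2359*w^5 - 6.3912*w^4 - 0.29*w^3 - 15.0156*w^2 + 1.6189*w - 12.054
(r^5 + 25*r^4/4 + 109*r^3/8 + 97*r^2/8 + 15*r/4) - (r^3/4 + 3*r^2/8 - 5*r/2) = r^5 + 25*r^4/4 + 107*r^3/8 + 47*r^2/4 + 25*r/4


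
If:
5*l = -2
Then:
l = -2/5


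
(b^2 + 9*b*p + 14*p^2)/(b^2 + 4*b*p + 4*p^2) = (b + 7*p)/(b + 2*p)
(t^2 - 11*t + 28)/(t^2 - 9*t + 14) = (t - 4)/(t - 2)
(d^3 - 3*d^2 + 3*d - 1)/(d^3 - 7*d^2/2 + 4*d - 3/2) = 2*(d - 1)/(2*d - 3)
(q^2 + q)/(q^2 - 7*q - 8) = q/(q - 8)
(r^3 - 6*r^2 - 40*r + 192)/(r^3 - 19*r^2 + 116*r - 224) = (r + 6)/(r - 7)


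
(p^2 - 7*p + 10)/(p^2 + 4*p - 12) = (p - 5)/(p + 6)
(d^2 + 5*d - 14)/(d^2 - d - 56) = (d - 2)/(d - 8)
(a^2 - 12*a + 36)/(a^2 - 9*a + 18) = (a - 6)/(a - 3)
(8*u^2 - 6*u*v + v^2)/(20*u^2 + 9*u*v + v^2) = (8*u^2 - 6*u*v + v^2)/(20*u^2 + 9*u*v + v^2)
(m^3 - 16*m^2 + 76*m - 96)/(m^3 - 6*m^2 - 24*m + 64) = (m - 6)/(m + 4)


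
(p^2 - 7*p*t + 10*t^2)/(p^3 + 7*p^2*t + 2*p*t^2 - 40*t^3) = (p - 5*t)/(p^2 + 9*p*t + 20*t^2)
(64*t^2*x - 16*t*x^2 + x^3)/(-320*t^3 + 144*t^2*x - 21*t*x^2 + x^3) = x/(-5*t + x)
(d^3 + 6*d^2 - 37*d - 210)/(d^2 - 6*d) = d + 12 + 35/d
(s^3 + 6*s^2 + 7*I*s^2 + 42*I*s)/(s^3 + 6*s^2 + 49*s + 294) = s/(s - 7*I)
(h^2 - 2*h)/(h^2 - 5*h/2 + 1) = 2*h/(2*h - 1)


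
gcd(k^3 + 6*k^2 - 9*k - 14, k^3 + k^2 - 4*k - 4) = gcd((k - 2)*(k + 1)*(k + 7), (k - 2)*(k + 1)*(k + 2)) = k^2 - k - 2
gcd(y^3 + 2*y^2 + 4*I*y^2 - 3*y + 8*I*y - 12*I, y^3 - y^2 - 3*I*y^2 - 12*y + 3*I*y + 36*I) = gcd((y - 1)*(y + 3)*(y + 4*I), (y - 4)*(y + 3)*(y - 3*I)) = y + 3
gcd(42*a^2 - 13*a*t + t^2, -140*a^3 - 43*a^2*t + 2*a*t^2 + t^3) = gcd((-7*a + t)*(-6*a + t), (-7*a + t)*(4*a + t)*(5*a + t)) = -7*a + t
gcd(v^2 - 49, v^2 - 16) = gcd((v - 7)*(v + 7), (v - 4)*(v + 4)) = 1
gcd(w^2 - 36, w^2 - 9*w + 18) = w - 6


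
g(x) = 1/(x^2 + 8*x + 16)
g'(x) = (-2*x - 8)/(x^2 + 8*x + 16)^2 = 2*(-x - 4)/(x^2 + 8*x + 16)^2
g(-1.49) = 0.16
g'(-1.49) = -0.13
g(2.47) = 0.02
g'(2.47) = -0.01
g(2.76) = 0.02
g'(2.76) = -0.01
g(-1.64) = 0.18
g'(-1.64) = -0.15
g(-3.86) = 51.02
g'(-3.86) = -728.86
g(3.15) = 0.02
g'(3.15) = -0.01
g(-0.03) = 0.06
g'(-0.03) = -0.03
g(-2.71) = 0.60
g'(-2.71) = -0.93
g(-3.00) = 1.00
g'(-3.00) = -2.00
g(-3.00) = 1.00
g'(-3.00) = -2.00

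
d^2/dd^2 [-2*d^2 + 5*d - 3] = -4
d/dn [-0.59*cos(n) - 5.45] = 0.59*sin(n)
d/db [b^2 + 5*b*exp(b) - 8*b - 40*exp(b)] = 5*b*exp(b) + 2*b - 35*exp(b) - 8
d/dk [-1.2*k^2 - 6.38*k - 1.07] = -2.4*k - 6.38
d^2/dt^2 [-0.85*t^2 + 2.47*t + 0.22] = -1.70000000000000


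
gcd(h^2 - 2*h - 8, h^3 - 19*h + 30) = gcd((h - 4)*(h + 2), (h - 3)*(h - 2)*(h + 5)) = 1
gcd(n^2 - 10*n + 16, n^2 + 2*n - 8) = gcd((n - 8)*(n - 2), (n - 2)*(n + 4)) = n - 2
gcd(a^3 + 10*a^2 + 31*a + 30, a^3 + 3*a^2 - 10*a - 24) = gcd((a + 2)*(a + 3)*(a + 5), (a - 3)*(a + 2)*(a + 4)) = a + 2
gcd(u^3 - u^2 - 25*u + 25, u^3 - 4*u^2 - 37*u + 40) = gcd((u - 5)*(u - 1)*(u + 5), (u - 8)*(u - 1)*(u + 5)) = u^2 + 4*u - 5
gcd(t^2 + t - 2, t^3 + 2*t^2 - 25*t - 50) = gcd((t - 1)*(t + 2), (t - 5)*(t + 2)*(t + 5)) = t + 2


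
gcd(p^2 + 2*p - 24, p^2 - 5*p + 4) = p - 4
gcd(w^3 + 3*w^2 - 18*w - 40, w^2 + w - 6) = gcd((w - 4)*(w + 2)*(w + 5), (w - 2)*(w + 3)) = 1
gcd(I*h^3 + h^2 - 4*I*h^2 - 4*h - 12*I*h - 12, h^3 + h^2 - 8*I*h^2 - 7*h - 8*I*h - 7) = h - I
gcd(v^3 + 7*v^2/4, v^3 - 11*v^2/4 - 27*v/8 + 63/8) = v + 7/4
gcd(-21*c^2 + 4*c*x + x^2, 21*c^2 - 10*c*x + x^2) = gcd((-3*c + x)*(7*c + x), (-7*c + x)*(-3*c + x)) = -3*c + x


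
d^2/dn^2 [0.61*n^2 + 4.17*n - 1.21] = 1.22000000000000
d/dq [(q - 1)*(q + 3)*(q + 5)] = 3*q^2 + 14*q + 7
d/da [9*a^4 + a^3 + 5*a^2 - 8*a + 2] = 36*a^3 + 3*a^2 + 10*a - 8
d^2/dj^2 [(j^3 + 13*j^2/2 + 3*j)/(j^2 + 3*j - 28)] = (41*j^3 + 588*j^2 + 5208*j + 10696)/(j^6 + 9*j^5 - 57*j^4 - 477*j^3 + 1596*j^2 + 7056*j - 21952)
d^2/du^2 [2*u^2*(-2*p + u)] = -8*p + 12*u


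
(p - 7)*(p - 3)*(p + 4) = p^3 - 6*p^2 - 19*p + 84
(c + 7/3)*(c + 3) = c^2 + 16*c/3 + 7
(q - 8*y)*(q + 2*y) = q^2 - 6*q*y - 16*y^2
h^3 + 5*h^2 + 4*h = h*(h + 1)*(h + 4)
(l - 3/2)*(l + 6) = l^2 + 9*l/2 - 9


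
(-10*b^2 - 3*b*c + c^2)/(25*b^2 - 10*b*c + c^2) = (-2*b - c)/(5*b - c)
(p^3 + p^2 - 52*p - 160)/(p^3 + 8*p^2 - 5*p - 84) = (p^2 - 3*p - 40)/(p^2 + 4*p - 21)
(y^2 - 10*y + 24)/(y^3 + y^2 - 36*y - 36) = (y - 4)/(y^2 + 7*y + 6)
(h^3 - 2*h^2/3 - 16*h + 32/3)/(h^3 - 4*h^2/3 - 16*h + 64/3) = (3*h - 2)/(3*h - 4)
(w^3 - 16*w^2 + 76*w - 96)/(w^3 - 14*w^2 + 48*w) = (w - 2)/w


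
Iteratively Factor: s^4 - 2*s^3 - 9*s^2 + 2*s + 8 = (s + 1)*(s^3 - 3*s^2 - 6*s + 8) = (s - 4)*(s + 1)*(s^2 + s - 2) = (s - 4)*(s + 1)*(s + 2)*(s - 1)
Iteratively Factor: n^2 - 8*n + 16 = (n - 4)*(n - 4)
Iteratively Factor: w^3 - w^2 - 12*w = (w + 3)*(w^2 - 4*w) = w*(w + 3)*(w - 4)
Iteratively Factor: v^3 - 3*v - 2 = (v + 1)*(v^2 - v - 2) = (v + 1)^2*(v - 2)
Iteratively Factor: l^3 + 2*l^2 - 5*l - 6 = (l + 1)*(l^2 + l - 6) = (l + 1)*(l + 3)*(l - 2)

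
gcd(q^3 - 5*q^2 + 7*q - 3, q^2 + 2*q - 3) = q - 1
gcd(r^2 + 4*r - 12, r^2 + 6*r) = r + 6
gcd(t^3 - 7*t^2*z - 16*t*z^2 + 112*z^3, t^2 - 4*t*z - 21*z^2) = -t + 7*z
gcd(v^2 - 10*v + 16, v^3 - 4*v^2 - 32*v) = v - 8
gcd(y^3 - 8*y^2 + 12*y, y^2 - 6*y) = y^2 - 6*y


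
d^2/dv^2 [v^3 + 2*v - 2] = 6*v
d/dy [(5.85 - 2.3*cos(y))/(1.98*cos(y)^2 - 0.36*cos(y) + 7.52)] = (-4.554*cos(y)^2 + 23.166*cos(y) + 15.19)*sin(y)/(3.9204*cos(y)^4 - 1.4256*cos(y)^3 + 29.9088*cos(y)^2 - 5.4144*cos(y) + 56.5504)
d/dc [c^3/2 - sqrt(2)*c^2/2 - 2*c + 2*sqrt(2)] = 3*c^2/2 - sqrt(2)*c - 2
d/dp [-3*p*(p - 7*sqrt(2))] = -6*p + 21*sqrt(2)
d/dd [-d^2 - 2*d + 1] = -2*d - 2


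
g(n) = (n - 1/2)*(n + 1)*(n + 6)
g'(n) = (n - 1/2)*(n + 1) + (n - 1/2)*(n + 6) + (n + 1)*(n + 6)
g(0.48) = -0.19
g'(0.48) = 9.43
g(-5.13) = 20.23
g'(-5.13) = 14.76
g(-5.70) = 8.74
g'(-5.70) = 25.87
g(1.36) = 14.94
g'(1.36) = 25.73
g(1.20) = 11.09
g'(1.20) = 22.42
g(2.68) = 69.63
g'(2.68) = 58.89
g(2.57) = 63.33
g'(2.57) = 55.72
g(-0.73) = -1.75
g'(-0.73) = -5.39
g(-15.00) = -1953.00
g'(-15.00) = 482.50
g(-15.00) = -1953.00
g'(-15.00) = 482.50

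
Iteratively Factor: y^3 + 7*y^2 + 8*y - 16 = (y + 4)*(y^2 + 3*y - 4) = (y - 1)*(y + 4)*(y + 4)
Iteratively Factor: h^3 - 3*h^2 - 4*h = (h - 4)*(h^2 + h) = (h - 4)*(h + 1)*(h)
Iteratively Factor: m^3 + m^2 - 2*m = (m)*(m^2 + m - 2) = m*(m - 1)*(m + 2)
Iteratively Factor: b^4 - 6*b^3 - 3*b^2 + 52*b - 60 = (b + 3)*(b^3 - 9*b^2 + 24*b - 20) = (b - 2)*(b + 3)*(b^2 - 7*b + 10) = (b - 5)*(b - 2)*(b + 3)*(b - 2)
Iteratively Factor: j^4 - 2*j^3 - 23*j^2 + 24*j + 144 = (j + 3)*(j^3 - 5*j^2 - 8*j + 48) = (j - 4)*(j + 3)*(j^2 - j - 12) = (j - 4)*(j + 3)^2*(j - 4)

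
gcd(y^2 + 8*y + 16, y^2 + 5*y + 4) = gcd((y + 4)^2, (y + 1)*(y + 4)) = y + 4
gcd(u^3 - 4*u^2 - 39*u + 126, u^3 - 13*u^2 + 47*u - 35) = u - 7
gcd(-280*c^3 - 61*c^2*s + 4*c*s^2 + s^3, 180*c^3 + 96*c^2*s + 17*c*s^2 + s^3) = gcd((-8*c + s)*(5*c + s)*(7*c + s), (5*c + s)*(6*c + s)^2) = 5*c + s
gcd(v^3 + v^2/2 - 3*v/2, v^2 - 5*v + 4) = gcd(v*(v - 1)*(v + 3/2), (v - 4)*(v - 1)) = v - 1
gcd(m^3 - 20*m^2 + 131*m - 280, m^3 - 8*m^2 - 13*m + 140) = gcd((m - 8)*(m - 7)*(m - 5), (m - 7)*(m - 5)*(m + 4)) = m^2 - 12*m + 35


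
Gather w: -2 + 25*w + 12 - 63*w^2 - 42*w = -63*w^2 - 17*w + 10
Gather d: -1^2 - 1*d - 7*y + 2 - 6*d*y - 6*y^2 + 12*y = d*(-6*y - 1) - 6*y^2 + 5*y + 1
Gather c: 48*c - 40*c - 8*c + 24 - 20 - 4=0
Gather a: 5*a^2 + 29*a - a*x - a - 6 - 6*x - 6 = 5*a^2 + a*(28 - x) - 6*x - 12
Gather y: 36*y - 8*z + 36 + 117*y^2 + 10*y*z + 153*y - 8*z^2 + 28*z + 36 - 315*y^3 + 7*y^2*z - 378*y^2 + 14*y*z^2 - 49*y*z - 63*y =-315*y^3 + y^2*(7*z - 261) + y*(14*z^2 - 39*z + 126) - 8*z^2 + 20*z + 72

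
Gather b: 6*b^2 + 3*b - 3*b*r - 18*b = 6*b^2 + b*(-3*r - 15)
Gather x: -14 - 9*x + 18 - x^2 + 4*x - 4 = -x^2 - 5*x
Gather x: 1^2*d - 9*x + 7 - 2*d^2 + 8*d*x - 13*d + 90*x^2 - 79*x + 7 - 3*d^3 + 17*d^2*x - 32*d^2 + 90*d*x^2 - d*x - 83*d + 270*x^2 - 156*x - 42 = -3*d^3 - 34*d^2 - 95*d + x^2*(90*d + 360) + x*(17*d^2 + 7*d - 244) - 28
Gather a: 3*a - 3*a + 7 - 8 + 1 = 0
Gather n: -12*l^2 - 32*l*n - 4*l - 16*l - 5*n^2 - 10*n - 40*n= -12*l^2 - 20*l - 5*n^2 + n*(-32*l - 50)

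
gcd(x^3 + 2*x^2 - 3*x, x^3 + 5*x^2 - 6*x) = x^2 - x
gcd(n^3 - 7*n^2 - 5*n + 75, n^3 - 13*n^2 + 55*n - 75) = n^2 - 10*n + 25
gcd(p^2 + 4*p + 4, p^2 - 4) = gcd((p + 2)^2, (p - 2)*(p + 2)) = p + 2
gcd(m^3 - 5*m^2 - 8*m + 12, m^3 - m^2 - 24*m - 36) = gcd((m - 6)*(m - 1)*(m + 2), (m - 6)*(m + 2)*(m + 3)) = m^2 - 4*m - 12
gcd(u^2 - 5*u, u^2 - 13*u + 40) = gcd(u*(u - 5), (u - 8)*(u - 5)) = u - 5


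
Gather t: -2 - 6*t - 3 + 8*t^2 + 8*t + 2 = 8*t^2 + 2*t - 3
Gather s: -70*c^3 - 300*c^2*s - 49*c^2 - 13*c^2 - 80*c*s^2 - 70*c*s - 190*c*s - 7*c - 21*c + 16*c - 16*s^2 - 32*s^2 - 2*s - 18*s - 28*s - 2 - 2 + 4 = -70*c^3 - 62*c^2 - 12*c + s^2*(-80*c - 48) + s*(-300*c^2 - 260*c - 48)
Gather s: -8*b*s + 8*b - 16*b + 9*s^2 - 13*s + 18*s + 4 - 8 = -8*b + 9*s^2 + s*(5 - 8*b) - 4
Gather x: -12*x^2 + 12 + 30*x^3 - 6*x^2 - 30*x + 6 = 30*x^3 - 18*x^2 - 30*x + 18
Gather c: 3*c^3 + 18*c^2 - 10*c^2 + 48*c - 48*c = 3*c^3 + 8*c^2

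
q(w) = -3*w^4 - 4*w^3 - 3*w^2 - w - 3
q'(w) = -12*w^3 - 12*w^2 - 6*w - 1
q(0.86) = -10.26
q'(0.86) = -22.67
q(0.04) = -3.05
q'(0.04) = -1.26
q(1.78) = -66.96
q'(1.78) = -117.38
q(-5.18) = -1682.28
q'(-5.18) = 1375.99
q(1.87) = -78.20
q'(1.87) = -132.65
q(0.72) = -7.57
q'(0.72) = -16.02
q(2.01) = -98.58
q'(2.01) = -158.99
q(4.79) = -2095.53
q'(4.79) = -1623.90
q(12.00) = -69567.00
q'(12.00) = -22537.00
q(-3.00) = -162.00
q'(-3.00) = 233.00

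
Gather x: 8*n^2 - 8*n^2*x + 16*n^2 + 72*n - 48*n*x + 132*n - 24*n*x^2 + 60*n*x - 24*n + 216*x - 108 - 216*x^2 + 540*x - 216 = 24*n^2 + 180*n + x^2*(-24*n - 216) + x*(-8*n^2 + 12*n + 756) - 324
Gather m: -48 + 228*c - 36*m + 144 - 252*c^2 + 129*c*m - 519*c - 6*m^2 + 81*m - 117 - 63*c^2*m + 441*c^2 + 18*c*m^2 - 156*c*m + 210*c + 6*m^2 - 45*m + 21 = 189*c^2 + 18*c*m^2 - 81*c + m*(-63*c^2 - 27*c)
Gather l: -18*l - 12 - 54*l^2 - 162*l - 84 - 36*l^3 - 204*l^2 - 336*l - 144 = -36*l^3 - 258*l^2 - 516*l - 240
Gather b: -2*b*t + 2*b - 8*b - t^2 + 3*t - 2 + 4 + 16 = b*(-2*t - 6) - t^2 + 3*t + 18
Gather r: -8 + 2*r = 2*r - 8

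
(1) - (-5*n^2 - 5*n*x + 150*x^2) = 5*n^2 + 5*n*x - 150*x^2 + 1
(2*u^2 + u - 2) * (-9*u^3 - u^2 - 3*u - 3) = -18*u^5 - 11*u^4 + 11*u^3 - 7*u^2 + 3*u + 6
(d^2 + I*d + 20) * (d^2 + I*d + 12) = d^4 + 2*I*d^3 + 31*d^2 + 32*I*d + 240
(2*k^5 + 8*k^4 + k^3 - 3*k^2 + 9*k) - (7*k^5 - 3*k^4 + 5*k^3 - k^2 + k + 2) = -5*k^5 + 11*k^4 - 4*k^3 - 2*k^2 + 8*k - 2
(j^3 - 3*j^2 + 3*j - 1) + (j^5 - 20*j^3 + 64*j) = j^5 - 19*j^3 - 3*j^2 + 67*j - 1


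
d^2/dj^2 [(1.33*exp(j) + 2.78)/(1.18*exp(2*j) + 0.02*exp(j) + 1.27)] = (1.851892*exp(4*j) + 15.4521*exp(3*j) - 11.762004*exp(2*j) - 16.697102*exp(j) + 2.074545)*exp(j)/(1.643032*exp(6*j) + 0.083544*exp(5*j) + 5.30646*exp(4*j) + 0.17984*exp(3*j) + 5.71119*exp(2*j) + 0.096774*exp(j) + 2.048383)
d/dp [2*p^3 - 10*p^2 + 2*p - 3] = 6*p^2 - 20*p + 2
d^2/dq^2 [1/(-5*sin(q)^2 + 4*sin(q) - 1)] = 2*(50*sin(q)^4 - 30*sin(q)^3 - 77*sin(q)^2 + 62*sin(q) - 11)/(5*sin(q)^2 - 4*sin(q) + 1)^3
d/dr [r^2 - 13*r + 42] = 2*r - 13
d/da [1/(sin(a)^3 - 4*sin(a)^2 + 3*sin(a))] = (-3*cos(a) + 8/tan(a) - 3*cos(a)/sin(a)^2)/((sin(a) - 3)^2*(sin(a) - 1)^2)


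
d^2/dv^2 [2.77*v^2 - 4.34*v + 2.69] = 5.54000000000000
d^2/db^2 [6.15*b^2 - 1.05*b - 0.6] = 12.3000000000000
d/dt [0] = 0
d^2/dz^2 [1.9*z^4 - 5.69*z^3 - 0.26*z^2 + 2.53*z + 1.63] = 22.8*z^2 - 34.14*z - 0.52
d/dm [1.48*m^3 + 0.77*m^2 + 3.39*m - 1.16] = 4.44*m^2 + 1.54*m + 3.39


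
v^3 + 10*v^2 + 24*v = v*(v + 4)*(v + 6)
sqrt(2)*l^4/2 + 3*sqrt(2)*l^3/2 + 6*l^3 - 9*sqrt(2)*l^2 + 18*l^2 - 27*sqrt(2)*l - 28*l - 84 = (l + 3)*(l - 2*sqrt(2))*(l + 7*sqrt(2))*(sqrt(2)*l/2 + 1)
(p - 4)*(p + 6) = p^2 + 2*p - 24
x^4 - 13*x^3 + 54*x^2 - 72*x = x*(x - 6)*(x - 4)*(x - 3)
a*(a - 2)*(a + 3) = a^3 + a^2 - 6*a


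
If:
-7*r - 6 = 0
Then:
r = -6/7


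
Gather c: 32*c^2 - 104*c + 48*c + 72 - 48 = 32*c^2 - 56*c + 24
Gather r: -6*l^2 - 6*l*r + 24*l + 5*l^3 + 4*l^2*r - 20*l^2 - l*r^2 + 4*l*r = 5*l^3 - 26*l^2 - l*r^2 + 24*l + r*(4*l^2 - 2*l)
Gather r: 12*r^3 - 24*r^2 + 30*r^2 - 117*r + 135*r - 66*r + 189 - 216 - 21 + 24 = 12*r^3 + 6*r^2 - 48*r - 24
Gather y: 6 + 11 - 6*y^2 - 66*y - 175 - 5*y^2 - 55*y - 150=-11*y^2 - 121*y - 308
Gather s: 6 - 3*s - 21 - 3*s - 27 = -6*s - 42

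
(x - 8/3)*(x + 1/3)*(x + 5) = x^3 + 8*x^2/3 - 113*x/9 - 40/9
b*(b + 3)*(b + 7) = b^3 + 10*b^2 + 21*b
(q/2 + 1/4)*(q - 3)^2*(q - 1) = q^4/2 - 13*q^3/4 + 23*q^2/4 - 3*q/4 - 9/4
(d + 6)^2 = d^2 + 12*d + 36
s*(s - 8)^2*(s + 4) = s^4 - 12*s^3 + 256*s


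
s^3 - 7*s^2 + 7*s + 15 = (s - 5)*(s - 3)*(s + 1)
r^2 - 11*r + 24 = (r - 8)*(r - 3)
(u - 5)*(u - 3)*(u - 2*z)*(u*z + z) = u^4*z - 2*u^3*z^2 - 7*u^3*z + 14*u^2*z^2 + 7*u^2*z - 14*u*z^2 + 15*u*z - 30*z^2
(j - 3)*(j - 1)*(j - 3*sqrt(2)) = j^3 - 3*sqrt(2)*j^2 - 4*j^2 + 3*j + 12*sqrt(2)*j - 9*sqrt(2)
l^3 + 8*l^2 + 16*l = l*(l + 4)^2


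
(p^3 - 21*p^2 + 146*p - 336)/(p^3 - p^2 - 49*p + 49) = (p^2 - 14*p + 48)/(p^2 + 6*p - 7)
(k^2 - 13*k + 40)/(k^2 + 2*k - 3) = (k^2 - 13*k + 40)/(k^2 + 2*k - 3)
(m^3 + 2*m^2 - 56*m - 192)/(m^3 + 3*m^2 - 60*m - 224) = (m + 6)/(m + 7)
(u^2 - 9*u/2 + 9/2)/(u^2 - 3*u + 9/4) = 2*(u - 3)/(2*u - 3)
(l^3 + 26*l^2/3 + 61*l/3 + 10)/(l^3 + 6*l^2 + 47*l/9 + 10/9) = 3*(l + 3)/(3*l + 1)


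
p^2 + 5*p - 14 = (p - 2)*(p + 7)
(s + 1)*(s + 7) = s^2 + 8*s + 7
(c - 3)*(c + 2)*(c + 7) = c^3 + 6*c^2 - 13*c - 42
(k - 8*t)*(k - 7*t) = k^2 - 15*k*t + 56*t^2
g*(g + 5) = g^2 + 5*g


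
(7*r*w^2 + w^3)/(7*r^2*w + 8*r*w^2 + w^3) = w/(r + w)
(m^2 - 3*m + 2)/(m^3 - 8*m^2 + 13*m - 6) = (m - 2)/(m^2 - 7*m + 6)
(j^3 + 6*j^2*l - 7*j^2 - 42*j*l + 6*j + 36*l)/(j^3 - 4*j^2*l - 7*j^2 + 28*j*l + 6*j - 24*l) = (j + 6*l)/(j - 4*l)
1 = 1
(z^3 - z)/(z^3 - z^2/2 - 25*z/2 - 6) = 2*z*(1 - z^2)/(-2*z^3 + z^2 + 25*z + 12)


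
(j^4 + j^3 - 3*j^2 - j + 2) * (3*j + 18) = 3*j^5 + 21*j^4 + 9*j^3 - 57*j^2 - 12*j + 36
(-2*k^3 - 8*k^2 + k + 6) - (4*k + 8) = -2*k^3 - 8*k^2 - 3*k - 2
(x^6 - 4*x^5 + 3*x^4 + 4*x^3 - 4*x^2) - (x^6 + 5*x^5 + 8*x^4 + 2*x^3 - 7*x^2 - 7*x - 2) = -9*x^5 - 5*x^4 + 2*x^3 + 3*x^2 + 7*x + 2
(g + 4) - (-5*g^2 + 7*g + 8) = 5*g^2 - 6*g - 4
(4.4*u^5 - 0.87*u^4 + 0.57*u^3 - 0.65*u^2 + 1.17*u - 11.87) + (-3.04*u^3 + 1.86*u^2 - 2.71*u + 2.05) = 4.4*u^5 - 0.87*u^4 - 2.47*u^3 + 1.21*u^2 - 1.54*u - 9.82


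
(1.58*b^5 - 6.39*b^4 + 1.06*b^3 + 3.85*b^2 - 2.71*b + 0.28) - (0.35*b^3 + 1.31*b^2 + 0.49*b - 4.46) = 1.58*b^5 - 6.39*b^4 + 0.71*b^3 + 2.54*b^2 - 3.2*b + 4.74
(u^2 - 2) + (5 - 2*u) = u^2 - 2*u + 3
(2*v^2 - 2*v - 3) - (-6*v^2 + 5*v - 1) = 8*v^2 - 7*v - 2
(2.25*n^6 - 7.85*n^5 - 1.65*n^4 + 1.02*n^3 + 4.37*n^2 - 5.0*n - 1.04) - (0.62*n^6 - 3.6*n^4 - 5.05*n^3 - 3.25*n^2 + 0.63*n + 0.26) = 1.63*n^6 - 7.85*n^5 + 1.95*n^4 + 6.07*n^3 + 7.62*n^2 - 5.63*n - 1.3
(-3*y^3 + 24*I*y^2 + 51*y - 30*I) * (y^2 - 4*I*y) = -3*y^5 + 36*I*y^4 + 147*y^3 - 234*I*y^2 - 120*y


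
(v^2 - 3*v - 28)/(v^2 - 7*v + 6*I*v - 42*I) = (v + 4)/(v + 6*I)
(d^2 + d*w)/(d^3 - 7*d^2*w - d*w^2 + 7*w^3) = d/(d^2 - 8*d*w + 7*w^2)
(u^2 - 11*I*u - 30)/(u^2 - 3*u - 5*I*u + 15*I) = (u - 6*I)/(u - 3)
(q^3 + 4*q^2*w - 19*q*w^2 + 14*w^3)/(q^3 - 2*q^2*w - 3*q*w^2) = (-q^3 - 4*q^2*w + 19*q*w^2 - 14*w^3)/(q*(-q^2 + 2*q*w + 3*w^2))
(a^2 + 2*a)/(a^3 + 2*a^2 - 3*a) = (a + 2)/(a^2 + 2*a - 3)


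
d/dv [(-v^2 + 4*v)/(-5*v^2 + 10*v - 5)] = 2*(v + 2)/(5*(v^3 - 3*v^2 + 3*v - 1))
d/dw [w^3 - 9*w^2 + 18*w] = 3*w^2 - 18*w + 18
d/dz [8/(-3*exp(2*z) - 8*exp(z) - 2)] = (48*exp(z) + 64)*exp(z)/(3*exp(2*z) + 8*exp(z) + 2)^2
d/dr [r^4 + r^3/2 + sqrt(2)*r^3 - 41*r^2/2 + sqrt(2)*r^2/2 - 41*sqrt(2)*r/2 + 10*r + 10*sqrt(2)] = 4*r^3 + 3*r^2/2 + 3*sqrt(2)*r^2 - 41*r + sqrt(2)*r - 41*sqrt(2)/2 + 10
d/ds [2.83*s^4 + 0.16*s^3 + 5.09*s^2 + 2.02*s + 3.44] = 11.32*s^3 + 0.48*s^2 + 10.18*s + 2.02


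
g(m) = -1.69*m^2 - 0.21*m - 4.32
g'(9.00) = -30.63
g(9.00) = -143.10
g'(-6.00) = 20.07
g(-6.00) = -63.90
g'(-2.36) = 7.77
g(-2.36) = -13.24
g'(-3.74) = 12.43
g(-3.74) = -27.17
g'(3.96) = -13.59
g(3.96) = -31.65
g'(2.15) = -7.48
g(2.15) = -12.58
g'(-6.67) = 22.33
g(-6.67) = -78.11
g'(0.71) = -2.61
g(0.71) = -5.32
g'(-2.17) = 7.12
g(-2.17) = -11.82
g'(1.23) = -4.37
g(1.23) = -7.14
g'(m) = -3.38*m - 0.21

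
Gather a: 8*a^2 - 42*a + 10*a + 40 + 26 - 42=8*a^2 - 32*a + 24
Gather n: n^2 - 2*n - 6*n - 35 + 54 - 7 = n^2 - 8*n + 12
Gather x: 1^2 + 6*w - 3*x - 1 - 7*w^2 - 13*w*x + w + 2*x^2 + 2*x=-7*w^2 + 7*w + 2*x^2 + x*(-13*w - 1)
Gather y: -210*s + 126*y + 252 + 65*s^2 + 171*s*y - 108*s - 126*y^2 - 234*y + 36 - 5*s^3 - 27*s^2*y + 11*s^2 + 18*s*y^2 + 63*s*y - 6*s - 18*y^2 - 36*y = -5*s^3 + 76*s^2 - 324*s + y^2*(18*s - 144) + y*(-27*s^2 + 234*s - 144) + 288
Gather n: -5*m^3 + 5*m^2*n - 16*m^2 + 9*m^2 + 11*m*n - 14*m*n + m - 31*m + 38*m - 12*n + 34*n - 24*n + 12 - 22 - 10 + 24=-5*m^3 - 7*m^2 + 8*m + n*(5*m^2 - 3*m - 2) + 4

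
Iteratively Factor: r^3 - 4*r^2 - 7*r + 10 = (r - 1)*(r^2 - 3*r - 10) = (r - 5)*(r - 1)*(r + 2)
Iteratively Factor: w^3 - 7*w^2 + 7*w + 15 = (w - 3)*(w^2 - 4*w - 5) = (w - 3)*(w + 1)*(w - 5)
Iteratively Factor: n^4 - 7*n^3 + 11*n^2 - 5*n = (n - 5)*(n^3 - 2*n^2 + n) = (n - 5)*(n - 1)*(n^2 - n) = n*(n - 5)*(n - 1)*(n - 1)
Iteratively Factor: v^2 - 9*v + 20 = (v - 5)*(v - 4)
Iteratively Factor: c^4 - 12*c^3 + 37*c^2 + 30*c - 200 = (c + 2)*(c^3 - 14*c^2 + 65*c - 100) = (c - 5)*(c + 2)*(c^2 - 9*c + 20) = (c - 5)*(c - 4)*(c + 2)*(c - 5)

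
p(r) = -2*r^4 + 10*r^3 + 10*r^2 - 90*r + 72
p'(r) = -8*r^3 + 30*r^2 + 20*r - 90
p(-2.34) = 149.26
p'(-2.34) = 129.97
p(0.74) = 14.33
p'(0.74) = -62.01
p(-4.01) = -568.25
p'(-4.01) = 828.05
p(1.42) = -15.13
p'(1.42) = -24.01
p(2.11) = -19.08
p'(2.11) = 10.61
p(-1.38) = 181.71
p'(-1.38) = -39.44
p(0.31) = 45.34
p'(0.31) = -81.16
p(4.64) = -58.38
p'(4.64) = -150.49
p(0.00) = 72.00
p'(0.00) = -90.00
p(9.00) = -5760.00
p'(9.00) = -3312.00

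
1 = 1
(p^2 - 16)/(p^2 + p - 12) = (p - 4)/(p - 3)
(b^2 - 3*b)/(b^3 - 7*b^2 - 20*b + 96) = b/(b^2 - 4*b - 32)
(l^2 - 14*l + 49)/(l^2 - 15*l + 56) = (l - 7)/(l - 8)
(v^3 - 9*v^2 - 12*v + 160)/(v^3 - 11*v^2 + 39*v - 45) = (v^2 - 4*v - 32)/(v^2 - 6*v + 9)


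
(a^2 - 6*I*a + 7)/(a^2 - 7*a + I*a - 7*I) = (a - 7*I)/(a - 7)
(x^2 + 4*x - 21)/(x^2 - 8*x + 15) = (x + 7)/(x - 5)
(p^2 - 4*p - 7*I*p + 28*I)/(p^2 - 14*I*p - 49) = (p - 4)/(p - 7*I)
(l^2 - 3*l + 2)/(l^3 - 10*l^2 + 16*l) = (l - 1)/(l*(l - 8))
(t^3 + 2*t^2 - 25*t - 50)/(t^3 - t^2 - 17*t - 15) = (t^2 + 7*t + 10)/(t^2 + 4*t + 3)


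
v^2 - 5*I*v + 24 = (v - 8*I)*(v + 3*I)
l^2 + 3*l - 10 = (l - 2)*(l + 5)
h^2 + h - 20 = (h - 4)*(h + 5)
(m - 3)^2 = m^2 - 6*m + 9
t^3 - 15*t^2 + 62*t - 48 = (t - 8)*(t - 6)*(t - 1)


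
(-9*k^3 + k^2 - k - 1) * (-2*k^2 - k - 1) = 18*k^5 + 7*k^4 + 10*k^3 + 2*k^2 + 2*k + 1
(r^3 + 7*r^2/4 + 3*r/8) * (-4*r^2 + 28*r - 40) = -4*r^5 + 21*r^4 + 15*r^3/2 - 119*r^2/2 - 15*r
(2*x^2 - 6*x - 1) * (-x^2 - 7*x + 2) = -2*x^4 - 8*x^3 + 47*x^2 - 5*x - 2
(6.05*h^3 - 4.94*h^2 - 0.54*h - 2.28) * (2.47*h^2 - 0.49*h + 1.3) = 14.9435*h^5 - 15.1663*h^4 + 8.9518*h^3 - 11.789*h^2 + 0.4152*h - 2.964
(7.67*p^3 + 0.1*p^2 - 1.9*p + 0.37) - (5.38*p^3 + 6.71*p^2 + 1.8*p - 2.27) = 2.29*p^3 - 6.61*p^2 - 3.7*p + 2.64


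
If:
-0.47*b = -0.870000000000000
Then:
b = 1.85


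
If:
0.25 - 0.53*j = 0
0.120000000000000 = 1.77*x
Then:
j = 0.47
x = 0.07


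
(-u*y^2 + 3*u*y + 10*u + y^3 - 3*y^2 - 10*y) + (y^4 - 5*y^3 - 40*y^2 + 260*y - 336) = -u*y^2 + 3*u*y + 10*u + y^4 - 4*y^3 - 43*y^2 + 250*y - 336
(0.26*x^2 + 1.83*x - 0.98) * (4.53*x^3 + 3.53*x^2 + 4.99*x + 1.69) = 1.1778*x^5 + 9.2077*x^4 + 3.3179*x^3 + 6.1117*x^2 - 1.7975*x - 1.6562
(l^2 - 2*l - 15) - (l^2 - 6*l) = 4*l - 15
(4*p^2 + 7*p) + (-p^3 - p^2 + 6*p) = -p^3 + 3*p^2 + 13*p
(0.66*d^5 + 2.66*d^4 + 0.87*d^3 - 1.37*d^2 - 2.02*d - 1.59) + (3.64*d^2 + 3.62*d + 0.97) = 0.66*d^5 + 2.66*d^4 + 0.87*d^3 + 2.27*d^2 + 1.6*d - 0.62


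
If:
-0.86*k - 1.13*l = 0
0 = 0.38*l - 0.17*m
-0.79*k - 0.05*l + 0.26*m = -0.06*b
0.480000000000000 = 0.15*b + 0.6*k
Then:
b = 2.66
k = 0.13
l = -0.10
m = -0.23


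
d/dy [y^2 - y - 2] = 2*y - 1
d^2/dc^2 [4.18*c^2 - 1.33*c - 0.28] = 8.36000000000000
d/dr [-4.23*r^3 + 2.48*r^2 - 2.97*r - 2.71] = -12.69*r^2 + 4.96*r - 2.97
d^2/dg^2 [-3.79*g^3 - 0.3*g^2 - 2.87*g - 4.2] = -22.74*g - 0.6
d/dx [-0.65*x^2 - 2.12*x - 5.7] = -1.3*x - 2.12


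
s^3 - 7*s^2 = s^2*(s - 7)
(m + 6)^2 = m^2 + 12*m + 36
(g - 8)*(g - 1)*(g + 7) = g^3 - 2*g^2 - 55*g + 56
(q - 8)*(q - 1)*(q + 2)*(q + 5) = q^4 - 2*q^3 - 45*q^2 - 34*q + 80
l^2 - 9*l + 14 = (l - 7)*(l - 2)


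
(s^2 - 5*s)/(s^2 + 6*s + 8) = s*(s - 5)/(s^2 + 6*s + 8)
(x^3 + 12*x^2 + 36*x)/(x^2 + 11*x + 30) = x*(x + 6)/(x + 5)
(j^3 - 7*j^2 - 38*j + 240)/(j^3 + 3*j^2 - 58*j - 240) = (j - 5)/(j + 5)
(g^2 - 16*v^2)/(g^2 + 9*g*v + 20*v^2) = (g - 4*v)/(g + 5*v)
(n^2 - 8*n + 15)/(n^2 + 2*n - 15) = (n - 5)/(n + 5)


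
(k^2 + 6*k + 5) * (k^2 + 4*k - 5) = k^4 + 10*k^3 + 24*k^2 - 10*k - 25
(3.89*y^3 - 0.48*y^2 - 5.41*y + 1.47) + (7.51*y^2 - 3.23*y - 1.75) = 3.89*y^3 + 7.03*y^2 - 8.64*y - 0.28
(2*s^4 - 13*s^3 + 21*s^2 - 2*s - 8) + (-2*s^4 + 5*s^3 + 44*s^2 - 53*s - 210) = -8*s^3 + 65*s^2 - 55*s - 218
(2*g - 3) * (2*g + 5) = 4*g^2 + 4*g - 15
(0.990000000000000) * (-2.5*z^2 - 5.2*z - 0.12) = -2.475*z^2 - 5.148*z - 0.1188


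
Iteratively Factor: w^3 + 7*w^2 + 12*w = (w + 3)*(w^2 + 4*w) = w*(w + 3)*(w + 4)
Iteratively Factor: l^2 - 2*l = (l - 2)*(l)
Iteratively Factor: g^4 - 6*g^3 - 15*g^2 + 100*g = (g + 4)*(g^3 - 10*g^2 + 25*g) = (g - 5)*(g + 4)*(g^2 - 5*g) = g*(g - 5)*(g + 4)*(g - 5)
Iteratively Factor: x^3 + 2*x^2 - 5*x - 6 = (x - 2)*(x^2 + 4*x + 3) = (x - 2)*(x + 3)*(x + 1)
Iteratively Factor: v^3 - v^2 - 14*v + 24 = (v - 2)*(v^2 + v - 12) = (v - 2)*(v + 4)*(v - 3)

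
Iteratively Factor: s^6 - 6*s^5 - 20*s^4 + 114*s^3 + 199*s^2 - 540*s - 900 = (s - 3)*(s^5 - 3*s^4 - 29*s^3 + 27*s^2 + 280*s + 300) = (s - 3)*(s + 2)*(s^4 - 5*s^3 - 19*s^2 + 65*s + 150) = (s - 5)*(s - 3)*(s + 2)*(s^3 - 19*s - 30) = (s - 5)^2*(s - 3)*(s + 2)*(s^2 + 5*s + 6) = (s - 5)^2*(s - 3)*(s + 2)^2*(s + 3)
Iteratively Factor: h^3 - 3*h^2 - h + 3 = (h - 3)*(h^2 - 1) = (h - 3)*(h + 1)*(h - 1)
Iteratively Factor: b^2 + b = (b)*(b + 1)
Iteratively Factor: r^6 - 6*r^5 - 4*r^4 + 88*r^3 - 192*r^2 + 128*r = (r + 4)*(r^5 - 10*r^4 + 36*r^3 - 56*r^2 + 32*r) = (r - 2)*(r + 4)*(r^4 - 8*r^3 + 20*r^2 - 16*r) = (r - 4)*(r - 2)*(r + 4)*(r^3 - 4*r^2 + 4*r) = (r - 4)*(r - 2)^2*(r + 4)*(r^2 - 2*r) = (r - 4)*(r - 2)^3*(r + 4)*(r)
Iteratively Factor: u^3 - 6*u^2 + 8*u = (u)*(u^2 - 6*u + 8) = u*(u - 4)*(u - 2)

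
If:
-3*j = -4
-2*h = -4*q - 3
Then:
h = 2*q + 3/2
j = 4/3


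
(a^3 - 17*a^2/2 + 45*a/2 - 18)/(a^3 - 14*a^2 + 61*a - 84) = (a - 3/2)/(a - 7)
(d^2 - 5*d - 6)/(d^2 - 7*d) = (d^2 - 5*d - 6)/(d*(d - 7))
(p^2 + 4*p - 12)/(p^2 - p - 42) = (p - 2)/(p - 7)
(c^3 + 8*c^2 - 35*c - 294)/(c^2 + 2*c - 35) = (c^2 + c - 42)/(c - 5)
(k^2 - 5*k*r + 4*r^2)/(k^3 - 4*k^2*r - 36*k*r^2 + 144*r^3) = (-k + r)/(-k^2 + 36*r^2)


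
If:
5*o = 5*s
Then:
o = s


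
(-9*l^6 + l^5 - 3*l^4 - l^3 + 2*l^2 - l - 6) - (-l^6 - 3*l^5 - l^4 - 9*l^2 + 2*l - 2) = -8*l^6 + 4*l^5 - 2*l^4 - l^3 + 11*l^2 - 3*l - 4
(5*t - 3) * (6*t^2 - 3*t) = 30*t^3 - 33*t^2 + 9*t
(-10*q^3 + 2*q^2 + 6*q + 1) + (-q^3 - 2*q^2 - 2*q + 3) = -11*q^3 + 4*q + 4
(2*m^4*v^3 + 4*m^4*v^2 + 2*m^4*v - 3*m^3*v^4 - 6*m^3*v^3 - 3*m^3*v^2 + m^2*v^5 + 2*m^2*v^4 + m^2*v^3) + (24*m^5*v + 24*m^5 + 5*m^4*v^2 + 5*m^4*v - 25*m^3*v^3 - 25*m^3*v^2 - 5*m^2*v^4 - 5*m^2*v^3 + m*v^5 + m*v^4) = 24*m^5*v + 24*m^5 + 2*m^4*v^3 + 9*m^4*v^2 + 7*m^4*v - 3*m^3*v^4 - 31*m^3*v^3 - 28*m^3*v^2 + m^2*v^5 - 3*m^2*v^4 - 4*m^2*v^3 + m*v^5 + m*v^4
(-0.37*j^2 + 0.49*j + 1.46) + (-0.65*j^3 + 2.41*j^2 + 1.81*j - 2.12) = -0.65*j^3 + 2.04*j^2 + 2.3*j - 0.66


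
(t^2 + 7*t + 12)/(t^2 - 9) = (t + 4)/(t - 3)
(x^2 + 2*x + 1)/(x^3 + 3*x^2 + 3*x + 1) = 1/(x + 1)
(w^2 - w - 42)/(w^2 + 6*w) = (w - 7)/w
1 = 1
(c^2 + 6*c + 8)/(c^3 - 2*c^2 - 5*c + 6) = (c + 4)/(c^2 - 4*c + 3)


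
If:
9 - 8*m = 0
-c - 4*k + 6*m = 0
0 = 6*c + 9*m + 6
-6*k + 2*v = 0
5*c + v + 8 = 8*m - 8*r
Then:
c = -43/16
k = 151/64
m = 9/8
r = 471/512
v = 453/64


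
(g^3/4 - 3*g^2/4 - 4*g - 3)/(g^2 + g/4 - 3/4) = (g^2 - 4*g - 12)/(4*g - 3)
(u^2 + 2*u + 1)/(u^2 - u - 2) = (u + 1)/(u - 2)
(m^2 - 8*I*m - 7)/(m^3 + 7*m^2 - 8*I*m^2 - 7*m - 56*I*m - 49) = 1/(m + 7)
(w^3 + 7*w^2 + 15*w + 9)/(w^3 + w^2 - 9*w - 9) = (w + 3)/(w - 3)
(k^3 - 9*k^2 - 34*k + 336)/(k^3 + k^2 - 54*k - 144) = (k - 7)/(k + 3)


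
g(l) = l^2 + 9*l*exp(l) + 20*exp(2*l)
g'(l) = 9*l*exp(l) + 2*l + 40*exp(2*l) + 9*exp(l)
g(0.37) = 46.88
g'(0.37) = 102.43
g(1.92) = 1052.06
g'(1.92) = 2044.11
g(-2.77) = 6.19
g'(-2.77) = -6.38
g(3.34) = 16785.80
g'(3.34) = 32961.68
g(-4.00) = 15.35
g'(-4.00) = -8.48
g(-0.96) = 0.55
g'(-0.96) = 4.08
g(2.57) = 3723.13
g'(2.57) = 7253.58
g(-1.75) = 0.93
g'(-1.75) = -3.47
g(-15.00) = 225.00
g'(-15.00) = -30.00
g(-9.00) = 80.99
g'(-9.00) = -18.01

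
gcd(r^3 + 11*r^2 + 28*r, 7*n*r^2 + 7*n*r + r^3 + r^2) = r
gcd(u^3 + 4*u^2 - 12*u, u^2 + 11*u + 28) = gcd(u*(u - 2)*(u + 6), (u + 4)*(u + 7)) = 1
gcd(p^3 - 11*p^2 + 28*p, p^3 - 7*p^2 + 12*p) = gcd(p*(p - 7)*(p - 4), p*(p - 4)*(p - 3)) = p^2 - 4*p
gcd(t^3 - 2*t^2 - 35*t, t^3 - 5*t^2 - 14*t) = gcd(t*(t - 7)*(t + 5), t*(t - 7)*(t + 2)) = t^2 - 7*t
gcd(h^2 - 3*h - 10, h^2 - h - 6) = h + 2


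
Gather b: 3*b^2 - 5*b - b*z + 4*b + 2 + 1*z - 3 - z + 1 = 3*b^2 + b*(-z - 1)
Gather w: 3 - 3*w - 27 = -3*w - 24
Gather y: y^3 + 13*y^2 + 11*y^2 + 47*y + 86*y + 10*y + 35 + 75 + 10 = y^3 + 24*y^2 + 143*y + 120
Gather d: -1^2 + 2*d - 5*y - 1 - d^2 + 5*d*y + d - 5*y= -d^2 + d*(5*y + 3) - 10*y - 2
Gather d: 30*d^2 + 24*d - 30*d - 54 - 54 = 30*d^2 - 6*d - 108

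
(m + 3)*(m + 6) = m^2 + 9*m + 18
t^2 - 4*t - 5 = (t - 5)*(t + 1)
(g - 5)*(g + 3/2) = g^2 - 7*g/2 - 15/2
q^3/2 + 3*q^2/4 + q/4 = q*(q/2 + 1/2)*(q + 1/2)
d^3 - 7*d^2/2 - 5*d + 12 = (d - 4)*(d - 3/2)*(d + 2)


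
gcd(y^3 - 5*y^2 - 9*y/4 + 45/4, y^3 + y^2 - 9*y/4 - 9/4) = y^2 - 9/4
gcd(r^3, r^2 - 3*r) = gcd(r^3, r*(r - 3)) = r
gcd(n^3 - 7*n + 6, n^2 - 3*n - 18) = n + 3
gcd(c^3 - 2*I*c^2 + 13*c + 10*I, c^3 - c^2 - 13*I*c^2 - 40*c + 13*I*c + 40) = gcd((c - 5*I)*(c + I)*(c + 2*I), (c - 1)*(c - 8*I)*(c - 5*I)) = c - 5*I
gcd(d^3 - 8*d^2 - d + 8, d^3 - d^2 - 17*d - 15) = d + 1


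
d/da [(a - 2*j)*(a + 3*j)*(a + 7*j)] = 3*a^2 + 16*a*j + j^2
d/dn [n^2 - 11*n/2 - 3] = 2*n - 11/2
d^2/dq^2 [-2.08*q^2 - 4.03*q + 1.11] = -4.16000000000000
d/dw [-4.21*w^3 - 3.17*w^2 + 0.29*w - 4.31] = -12.63*w^2 - 6.34*w + 0.29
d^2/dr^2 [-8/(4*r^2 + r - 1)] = 16*(16*r^2 + 4*r - (8*r + 1)^2 - 4)/(4*r^2 + r - 1)^3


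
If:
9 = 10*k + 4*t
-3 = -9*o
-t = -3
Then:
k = -3/10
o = 1/3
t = 3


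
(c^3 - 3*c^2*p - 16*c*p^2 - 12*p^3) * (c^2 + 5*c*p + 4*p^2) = c^5 + 2*c^4*p - 27*c^3*p^2 - 104*c^2*p^3 - 124*c*p^4 - 48*p^5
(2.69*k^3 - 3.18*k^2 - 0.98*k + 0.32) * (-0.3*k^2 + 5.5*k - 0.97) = -0.807*k^5 + 15.749*k^4 - 19.8053*k^3 - 2.4014*k^2 + 2.7106*k - 0.3104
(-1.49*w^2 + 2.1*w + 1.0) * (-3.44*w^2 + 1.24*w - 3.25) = 5.1256*w^4 - 9.0716*w^3 + 4.0065*w^2 - 5.585*w - 3.25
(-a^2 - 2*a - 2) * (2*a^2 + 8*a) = -2*a^4 - 12*a^3 - 20*a^2 - 16*a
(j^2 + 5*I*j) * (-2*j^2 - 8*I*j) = -2*j^4 - 18*I*j^3 + 40*j^2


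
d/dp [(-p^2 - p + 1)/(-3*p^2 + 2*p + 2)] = (-5*p^2 + 2*p - 4)/(9*p^4 - 12*p^3 - 8*p^2 + 8*p + 4)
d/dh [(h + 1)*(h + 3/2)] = 2*h + 5/2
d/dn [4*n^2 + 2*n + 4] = 8*n + 2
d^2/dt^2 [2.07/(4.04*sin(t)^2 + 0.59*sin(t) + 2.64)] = (-135.142848*sin(t)^4 - 14.802156*sin(t)^3 + 290.304873*sin(t)^2 + 32.828544*sin(t) - 42.71445)/(4.04*sin(t)^2 + 0.59*sin(t) + 2.64)^3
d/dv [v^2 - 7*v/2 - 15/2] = 2*v - 7/2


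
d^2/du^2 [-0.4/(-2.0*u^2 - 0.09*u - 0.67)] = (-3.2*u^2 - 0.144*u + 0.4*(4.0*u + 0.09)*(8.0*u + 0.18) - 1.072)/(2.0*u^2 + 0.09*u + 0.67)^3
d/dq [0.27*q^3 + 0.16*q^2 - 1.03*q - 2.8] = 0.81*q^2 + 0.32*q - 1.03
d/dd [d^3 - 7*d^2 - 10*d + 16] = 3*d^2 - 14*d - 10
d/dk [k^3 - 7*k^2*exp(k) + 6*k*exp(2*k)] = -7*k^2*exp(k) + 3*k^2 + 12*k*exp(2*k) - 14*k*exp(k) + 6*exp(2*k)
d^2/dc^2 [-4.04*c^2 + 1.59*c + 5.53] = -8.08000000000000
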